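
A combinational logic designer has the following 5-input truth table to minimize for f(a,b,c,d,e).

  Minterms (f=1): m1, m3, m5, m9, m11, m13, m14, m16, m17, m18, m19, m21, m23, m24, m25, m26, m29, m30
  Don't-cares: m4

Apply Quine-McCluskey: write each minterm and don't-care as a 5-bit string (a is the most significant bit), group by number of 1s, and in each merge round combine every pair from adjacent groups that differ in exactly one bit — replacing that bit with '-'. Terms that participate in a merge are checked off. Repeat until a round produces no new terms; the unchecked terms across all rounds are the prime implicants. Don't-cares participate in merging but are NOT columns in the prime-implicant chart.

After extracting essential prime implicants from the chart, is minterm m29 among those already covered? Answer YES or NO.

YES

size-2^0 implicants → 00001(✓)  00011(✓)  00100(✓)  00101(✓)  01001(✓)  01011(✓)  01101(✓)  01110(✓)  10000(✓)  10001(✓)  10010(✓)  10011(✓)  10101(✓)  10111(✓)  11000(✓)  11001(✓)  11010(✓)  11101(✓)  11110(✓)
size-2^1 implicants → -0001(✓)  -0011(✓)  -0101(✓)  -1001(✓)  -1101(✓)  -1110  0-001(✓)  0-011(✓)  0-101(✓)  00-01(✓)  000-1(✓)  0010-  01-01(✓)  010-1(✓)  1-000(✓)  1-001(✓)  1-010(✓)  1-101(✓)  10-01(✓)  10-11(✓)  100-0(✓)  100-1(✓)  1000-(✓)  1001-(✓)  101-1(✓)  11-01(✓)  11-10  110-0(✓)  1100-(✓)
size-2^2 implicants → --001(✓)  --101(✓)  -0-01(✓)  -00-1  -1-01(✓)  0--01(✓)  0-0-1  1--01(✓)  1-0-0  1-00-  10--1  100--
size-2^3 implicants → ---01
Unchecked terms (primes): ---01, -00-1, -1110, 0-0-1, 0010-, 1-0-0, 1-00-, 10--1, 100--, 11-10
Minterm coverage:
  m1 ⊆ ---01,-00-1,0-0-1
  m3 ⊆ -00-1,0-0-1
  m5 ⊆ ---01,0010-
  m9 ⊆ ---01,0-0-1
  m11 ⊆ 0-0-1 [E]
  m13 ⊆ ---01 [E]
  m14 ⊆ -1110 [E]
  m16 ⊆ 1-0-0,1-00-,100--
  m17 ⊆ ---01,-00-1,1-00-,10--1,100--
  m18 ⊆ 1-0-0,100--
  m19 ⊆ -00-1,10--1,100--
  m21 ⊆ ---01,10--1
  m23 ⊆ 10--1 [E]
  m24 ⊆ 1-0-0,1-00-
  m25 ⊆ ---01,1-00-
  m26 ⊆ 1-0-0,11-10
  m29 ⊆ ---01 [E]
  m30 ⊆ -1110,11-10
E = {---01, -1110, 0-0-1, 10--1}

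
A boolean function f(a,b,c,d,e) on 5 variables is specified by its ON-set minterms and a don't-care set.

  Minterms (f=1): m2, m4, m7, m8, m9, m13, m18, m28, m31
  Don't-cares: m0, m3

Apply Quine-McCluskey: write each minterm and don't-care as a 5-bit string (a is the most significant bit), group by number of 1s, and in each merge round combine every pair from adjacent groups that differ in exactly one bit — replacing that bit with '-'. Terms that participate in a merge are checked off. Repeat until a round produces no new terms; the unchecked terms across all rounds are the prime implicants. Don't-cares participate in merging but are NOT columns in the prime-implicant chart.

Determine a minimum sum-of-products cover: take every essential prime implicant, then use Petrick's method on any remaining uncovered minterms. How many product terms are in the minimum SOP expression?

[col 0] 00000*, 00010*, 00011*, 00100*, 00111*, 01000*, 01001*, 01101*, 10010*, 11100, 11111
[col 1] -0010, 0-000, 00-00, 00-11, 000-0, 0001-, 01-01, 0100-
Prime implicants: -0010, 0-000, 00-00, 00-11, 000-0, 0001-, 01-01, 0100-, 11100, 11111
PI chart (minterm → PIs covering it):
  2 | -0010,000-0,0001-
  4 | 00-00  (sole → essential)
  7 | 00-11  (sole → essential)
  8 | 0-000,0100-
  9 | 01-01,0100-
  13 | 01-01  (sole → essential)
  18 | -0010  (sole → essential)
  28 | 11100  (sole → essential)
  31 | 11111  (sole → essential)
Essential prime implicants: -0010, 00-00, 00-11, 01-01, 11100, 11111
Petrick residual → 0-000
Minimum SOP uses 7 PIs: b'c'de' + a'c'd'e' + a'b'd'e' + a'b'de + a'bd'e + abcd'e' + abcde

7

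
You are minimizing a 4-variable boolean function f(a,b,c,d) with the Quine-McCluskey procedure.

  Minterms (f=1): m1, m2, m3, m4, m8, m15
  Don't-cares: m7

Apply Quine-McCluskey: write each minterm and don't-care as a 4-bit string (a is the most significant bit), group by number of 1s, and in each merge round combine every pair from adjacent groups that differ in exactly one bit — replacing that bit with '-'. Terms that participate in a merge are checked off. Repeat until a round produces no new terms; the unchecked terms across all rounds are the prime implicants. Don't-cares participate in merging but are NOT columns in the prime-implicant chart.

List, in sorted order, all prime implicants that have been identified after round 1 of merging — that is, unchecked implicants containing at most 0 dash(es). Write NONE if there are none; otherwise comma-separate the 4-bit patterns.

0100, 1000

[col 0] 0001*, 0010*, 0011*, 0100, 0111*, 1000, 1111*
[col 1] -111, 0-11, 00-1, 001-
Prime implicants: -111, 0-11, 00-1, 001-, 0100, 1000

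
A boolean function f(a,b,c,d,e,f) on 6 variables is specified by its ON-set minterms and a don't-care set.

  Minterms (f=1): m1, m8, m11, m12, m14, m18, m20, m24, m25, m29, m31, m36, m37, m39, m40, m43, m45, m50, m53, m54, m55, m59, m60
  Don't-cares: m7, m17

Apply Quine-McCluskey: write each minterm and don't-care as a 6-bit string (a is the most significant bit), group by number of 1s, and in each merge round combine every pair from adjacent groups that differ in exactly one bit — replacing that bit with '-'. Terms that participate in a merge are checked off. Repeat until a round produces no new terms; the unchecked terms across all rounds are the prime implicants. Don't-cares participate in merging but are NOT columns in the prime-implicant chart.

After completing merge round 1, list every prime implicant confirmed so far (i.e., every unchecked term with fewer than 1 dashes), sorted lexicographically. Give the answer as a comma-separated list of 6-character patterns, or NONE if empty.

Round 0: 000001✓ 000111✓ 001000✓ 001011✓ 001100✓ 001110✓ 010001✓ 010010✓ 010100 011000✓ 011001✓ 011101✓ 011111✓ 100100✓ 100101✓ 100111✓ 101000✓ 101011✓ 101101✓ 110010✓ 110101✓ 110110✓ 110111✓ 111011✓ 111100
Round 1: -00111 -01000 -01011 -10010 0-0001 0-1000 001-00 0011-0 01-001 011-01 01100- 0111-1 1-0101✓ 1-0111✓ 1-1011 10-101 1001-1✓ 10010- 110-10 1101-1✓ 11011-
Round 2: 1-01-1
PIs = {-00111, -01000, -01011, -10010, 0-0001, 0-1000, 001-00, 0011-0, 01-001, 010100, 011-01, 01100-, 0111-1, 1-01-1, 1-1011, 10-101, 10010-, 110-10, 11011-, 111100}

010100, 111100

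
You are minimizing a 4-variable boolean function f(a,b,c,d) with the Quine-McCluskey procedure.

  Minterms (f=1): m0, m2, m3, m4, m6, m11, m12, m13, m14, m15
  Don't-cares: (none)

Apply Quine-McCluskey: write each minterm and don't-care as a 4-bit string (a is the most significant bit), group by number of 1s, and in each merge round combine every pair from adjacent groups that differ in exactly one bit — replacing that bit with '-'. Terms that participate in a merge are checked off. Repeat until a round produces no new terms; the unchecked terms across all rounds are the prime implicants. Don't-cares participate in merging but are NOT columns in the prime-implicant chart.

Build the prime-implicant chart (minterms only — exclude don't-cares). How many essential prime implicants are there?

2

Round 0: 0000✓ 0010✓ 0011✓ 0100✓ 0110✓ 1011✓ 1100✓ 1101✓ 1110✓ 1111✓
Round 1: -011 -100✓ -110✓ 0-00✓ 0-10✓ 00-0✓ 001- 01-0✓ 1-11 11-0✓ 11-1✓ 110-✓ 111-✓
Round 2: -1-0 0--0 11--
PIs = {-011, -1-0, 0--0, 001-, 1-11, 11--}
Coverage chart:
  m0: 0--0 ←essential
  m2: 0--0,001-
  m3: -011,001-
  m4: -1-0,0--0
  m6: -1-0,0--0
  m11: -011,1-11
  m12: -1-0,11--
  m13: 11-- ←essential
  m14: -1-0,11--
  m15: 1-11,11--
Essential: 0--0, 11--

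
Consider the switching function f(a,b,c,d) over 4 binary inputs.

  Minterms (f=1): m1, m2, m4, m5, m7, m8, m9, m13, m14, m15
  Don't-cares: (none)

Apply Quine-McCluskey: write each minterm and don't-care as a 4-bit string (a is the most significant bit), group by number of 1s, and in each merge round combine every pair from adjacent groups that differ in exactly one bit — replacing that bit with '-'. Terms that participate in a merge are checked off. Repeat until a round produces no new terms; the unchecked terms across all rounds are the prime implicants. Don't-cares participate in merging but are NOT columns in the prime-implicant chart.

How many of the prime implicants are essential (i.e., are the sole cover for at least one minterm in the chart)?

Round 0: 0001✓ 0010 0100✓ 0101✓ 0111✓ 1000✓ 1001✓ 1101✓ 1110✓ 1111✓
Round 1: -001✓ -101✓ -111✓ 0-01✓ 01-1✓ 010- 1-01✓ 100- 11-1✓ 111-
Round 2: --01 -1-1
PIs = {--01, -1-1, 0010, 010-, 100-, 111-}
Coverage chart:
  m1: --01 ←essential
  m2: 0010 ←essential
  m4: 010- ←essential
  m5: --01,-1-1,010-
  m7: -1-1 ←essential
  m8: 100- ←essential
  m9: --01,100-
  m13: --01,-1-1
  m14: 111- ←essential
  m15: -1-1,111-
Essential: --01, -1-1, 0010, 010-, 100-, 111-

6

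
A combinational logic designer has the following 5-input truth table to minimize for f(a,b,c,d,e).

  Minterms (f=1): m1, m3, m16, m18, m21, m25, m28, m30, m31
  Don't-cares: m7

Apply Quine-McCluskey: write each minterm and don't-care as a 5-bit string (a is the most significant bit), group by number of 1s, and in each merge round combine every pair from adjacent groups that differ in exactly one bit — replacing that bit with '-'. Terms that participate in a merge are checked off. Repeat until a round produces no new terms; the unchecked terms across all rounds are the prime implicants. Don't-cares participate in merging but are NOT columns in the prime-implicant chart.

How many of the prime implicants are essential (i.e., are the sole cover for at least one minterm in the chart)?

size-2^0 implicants → 00001(✓)  00011(✓)  00111(✓)  10000(✓)  10010(✓)  10101  11001  11100(✓)  11110(✓)  11111(✓)
size-2^1 implicants → 00-11  000-1  100-0  111-0  1111-
Unchecked terms (primes): 00-11, 000-1, 100-0, 10101, 11001, 111-0, 1111-
Minterm coverage:
  m1 ⊆ 000-1 [E]
  m3 ⊆ 00-11,000-1
  m16 ⊆ 100-0 [E]
  m18 ⊆ 100-0 [E]
  m21 ⊆ 10101 [E]
  m25 ⊆ 11001 [E]
  m28 ⊆ 111-0 [E]
  m30 ⊆ 111-0,1111-
  m31 ⊆ 1111- [E]
E = {000-1, 100-0, 10101, 11001, 111-0, 1111-}

6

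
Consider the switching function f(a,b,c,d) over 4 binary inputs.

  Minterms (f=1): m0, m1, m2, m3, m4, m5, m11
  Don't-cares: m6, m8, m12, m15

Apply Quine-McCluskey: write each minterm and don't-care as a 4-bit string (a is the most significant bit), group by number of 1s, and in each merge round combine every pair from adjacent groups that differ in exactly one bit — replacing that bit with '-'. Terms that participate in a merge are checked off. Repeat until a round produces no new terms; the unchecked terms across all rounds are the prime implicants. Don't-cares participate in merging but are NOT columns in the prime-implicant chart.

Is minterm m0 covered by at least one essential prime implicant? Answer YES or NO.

Round 0: 0000✓ 0001✓ 0010✓ 0011✓ 0100✓ 0101✓ 0110✓ 1000✓ 1011✓ 1100✓ 1111✓
Round 1: -000✓ -011 -100✓ 0-00✓ 0-01✓ 0-10✓ 00-0✓ 00-1✓ 000-✓ 001-✓ 01-0✓ 010-✓ 1-00✓ 1-11
Round 2: --00 0--0 0-0- 00--
PIs = {--00, -011, 0--0, 0-0-, 00--, 1-11}
Coverage chart:
  m0: --00,0--0,0-0-,00--
  m1: 0-0-,00--
  m2: 0--0,00--
  m3: -011,00--
  m4: --00,0--0,0-0-
  m5: 0-0- ←essential
  m11: -011,1-11
Essential: 0-0-

YES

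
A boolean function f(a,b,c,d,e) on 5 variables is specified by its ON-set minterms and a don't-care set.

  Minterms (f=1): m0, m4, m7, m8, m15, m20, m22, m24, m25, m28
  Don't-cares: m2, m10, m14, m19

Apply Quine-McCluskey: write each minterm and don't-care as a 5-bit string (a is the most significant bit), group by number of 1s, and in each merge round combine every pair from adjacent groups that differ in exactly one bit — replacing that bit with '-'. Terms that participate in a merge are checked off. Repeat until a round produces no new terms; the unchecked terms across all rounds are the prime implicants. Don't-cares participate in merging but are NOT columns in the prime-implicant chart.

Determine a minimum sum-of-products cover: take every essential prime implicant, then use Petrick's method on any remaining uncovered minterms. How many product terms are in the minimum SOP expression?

6

[col 0] 00000*, 00010*, 00100*, 00111*, 01000*, 01010*, 01110*, 01111*, 10011, 10100*, 10110*, 11000*, 11001*, 11100*
[col 1] -0100, -1000, 0-000*, 0-010*, 0-111, 00-00, 000-0*, 01-10, 010-0*, 0111-, 1-100, 101-0, 11-00, 1100-
[col 2] 0-0-0
Prime implicants: -0100, -1000, 0-0-0, 0-111, 00-00, 01-10, 0111-, 1-100, 10011, 101-0, 11-00, 1100-
PI chart (minterm → PIs covering it):
  0 | 0-0-0,00-00
  4 | -0100,00-00
  7 | 0-111  (sole → essential)
  8 | -1000,0-0-0
  15 | 0-111,0111-
  20 | -0100,1-100,101-0
  22 | 101-0  (sole → essential)
  24 | -1000,11-00,1100-
  25 | 1100-  (sole → essential)
  28 | 1-100,11-00
Essential prime implicants: 0-111, 101-0, 1100-
Petrick residual → -0100, 0-0-0, 1-100
Minimum SOP uses 6 PIs: b'cd'e' + a'c'e' + a'cde + acd'e' + ab'ce' + abc'd'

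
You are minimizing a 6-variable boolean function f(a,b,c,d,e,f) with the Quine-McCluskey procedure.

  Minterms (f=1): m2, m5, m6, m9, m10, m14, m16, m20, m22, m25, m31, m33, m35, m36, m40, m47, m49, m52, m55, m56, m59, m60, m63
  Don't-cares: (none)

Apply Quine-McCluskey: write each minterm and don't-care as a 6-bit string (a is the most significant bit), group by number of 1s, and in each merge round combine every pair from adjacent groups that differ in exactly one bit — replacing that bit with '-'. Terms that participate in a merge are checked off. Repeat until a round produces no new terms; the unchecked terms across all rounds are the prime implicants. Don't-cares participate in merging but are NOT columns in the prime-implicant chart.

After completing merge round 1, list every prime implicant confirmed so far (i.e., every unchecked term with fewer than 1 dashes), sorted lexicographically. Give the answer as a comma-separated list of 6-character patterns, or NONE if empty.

size-2^0 implicants → 000010(✓)  000101  000110(✓)  001001(✓)  001010(✓)  001110(✓)  010000(✓)  010100(✓)  010110(✓)  011001(✓)  011111(✓)  100001(✓)  100011(✓)  100100(✓)  101000(✓)  101111(✓)  110001(✓)  110100(✓)  110111(✓)  111000(✓)  111011(✓)  111100(✓)  111111(✓)
size-2^1 implicants → -10100  -11111  0-0110  0-1001  00-010(✓)  00-110(✓)  000-10(✓)  001-10(✓)  010-00  0101-0  1-0001  1-0100  1-1000  1-1111  1000-1  11-100  11-111  111-00  111-11
size-2^2 implicants → 00--10
Unchecked terms (primes): -10100, -11111, 0-0110, 0-1001, 00--10, 000101, 010-00, 0101-0, 1-0001, 1-0100, 1-1000, 1-1111, 1000-1, 11-100, 11-111, 111-00, 111-11

000101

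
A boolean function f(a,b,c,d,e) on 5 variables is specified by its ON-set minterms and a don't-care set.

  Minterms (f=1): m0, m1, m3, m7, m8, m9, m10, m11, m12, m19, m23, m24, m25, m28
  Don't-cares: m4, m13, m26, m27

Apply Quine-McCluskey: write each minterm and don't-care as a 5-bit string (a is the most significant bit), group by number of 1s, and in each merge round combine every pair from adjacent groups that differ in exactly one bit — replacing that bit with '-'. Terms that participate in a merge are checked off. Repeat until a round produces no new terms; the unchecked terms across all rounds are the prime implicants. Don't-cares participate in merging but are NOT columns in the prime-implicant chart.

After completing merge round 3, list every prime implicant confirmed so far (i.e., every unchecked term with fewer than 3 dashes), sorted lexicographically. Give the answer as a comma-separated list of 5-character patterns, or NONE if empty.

--011, -0-11, -1-00, 0--00, 0-0-1, 0-00-, 01-0-

size-2^0 implicants → 00000(✓)  00001(✓)  00011(✓)  00100(✓)  00111(✓)  01000(✓)  01001(✓)  01010(✓)  01011(✓)  01100(✓)  01101(✓)  10011(✓)  10111(✓)  11000(✓)  11001(✓)  11010(✓)  11011(✓)  11100(✓)
size-2^1 implicants → -0011(✓)  -0111(✓)  -1000(✓)  -1001(✓)  -1010(✓)  -1011(✓)  -1100(✓)  0-000(✓)  0-001(✓)  0-011(✓)  0-100(✓)  00-00(✓)  00-11(✓)  000-1(✓)  0000-(✓)  01-00(✓)  01-01(✓)  010-0(✓)  010-1(✓)  0100-(✓)  0101-(✓)  0110-(✓)  1-011(✓)  10-11(✓)  11-00(✓)  110-0(✓)  110-1(✓)  1100-(✓)  1101-(✓)
size-2^2 implicants → --011  -0-11  -1-00  -10-0(✓)  -10-1(✓)  -100-(✓)  -101-(✓)  0--00  0-0-1  0-00-  01-0-  010--(✓)  110--(✓)
size-2^3 implicants → -10--
Unchecked terms (primes): --011, -0-11, -1-00, -10--, 0--00, 0-0-1, 0-00-, 01-0-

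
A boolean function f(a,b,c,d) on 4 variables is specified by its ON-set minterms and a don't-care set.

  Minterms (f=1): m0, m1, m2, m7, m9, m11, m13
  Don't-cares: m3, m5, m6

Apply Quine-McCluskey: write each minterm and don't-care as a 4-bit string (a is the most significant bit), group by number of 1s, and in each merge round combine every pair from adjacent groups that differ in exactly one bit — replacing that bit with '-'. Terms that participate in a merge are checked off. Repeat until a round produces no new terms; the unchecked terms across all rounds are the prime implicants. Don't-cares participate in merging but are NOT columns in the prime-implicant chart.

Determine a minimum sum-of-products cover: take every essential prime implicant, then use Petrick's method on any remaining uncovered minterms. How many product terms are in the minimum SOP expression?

size-2^0 implicants → 0000(✓)  0001(✓)  0010(✓)  0011(✓)  0101(✓)  0110(✓)  0111(✓)  1001(✓)  1011(✓)  1101(✓)
size-2^1 implicants → -001(✓)  -011(✓)  -101(✓)  0-01(✓)  0-10(✓)  0-11(✓)  00-0(✓)  00-1(✓)  000-(✓)  001-(✓)  01-1(✓)  011-(✓)  1-01(✓)  10-1(✓)
size-2^2 implicants → --01  -0-1  0--1  0-1-  00--
Unchecked terms (primes): --01, -0-1, 0--1, 0-1-, 00--
Minterm coverage:
  m0 ⊆ 00-- [E]
  m1 ⊆ --01,-0-1,0--1,00--
  m2 ⊆ 0-1-,00--
  m7 ⊆ 0--1,0-1-
  m9 ⊆ --01,-0-1
  m11 ⊆ -0-1 [E]
  m13 ⊆ --01 [E]
E = {--01, -0-1, 00--}
Petrick residual → 0--1
Cover = c'd + b'd + a'd + a'b'  |cover|=4

4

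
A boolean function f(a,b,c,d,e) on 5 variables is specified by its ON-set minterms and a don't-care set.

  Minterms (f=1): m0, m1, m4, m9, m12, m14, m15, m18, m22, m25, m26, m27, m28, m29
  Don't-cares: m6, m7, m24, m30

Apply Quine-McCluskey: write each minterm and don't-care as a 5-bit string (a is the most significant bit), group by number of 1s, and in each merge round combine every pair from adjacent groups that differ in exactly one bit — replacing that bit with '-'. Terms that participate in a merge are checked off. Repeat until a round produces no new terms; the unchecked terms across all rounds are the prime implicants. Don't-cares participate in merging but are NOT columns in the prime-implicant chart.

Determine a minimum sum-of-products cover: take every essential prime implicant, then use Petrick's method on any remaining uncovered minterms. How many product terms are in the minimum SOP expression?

Round 0: 00000✓ 00001✓ 00100✓ 00110✓ 00111✓ 01001✓ 01100✓ 01110✓ 01111✓ 10010✓ 10110✓ 11000✓ 11001✓ 11010✓ 11011✓ 11100✓ 11101✓ 11110✓
Round 1: -0110✓ -1001 -1100✓ -1110✓ 0-001 0-100✓ 0-110✓ 0-111✓ 00-00 0000- 001-0✓ 0011-✓ 011-0✓ 0111-✓ 1-010✓ 1-110✓ 10-10✓ 11-00✓ 11-01✓ 11-10✓ 110-0✓ 110-1✓ 1100-✓ 1101-✓ 111-0✓ 1110-✓
Round 2: --110 -11-0 0-1-0 0-11- 1--10 11--0 11-0- 110--
PIs = {--110, -1001, -11-0, 0-001, 0-1-0, 0-11-, 00-00, 0000-, 1--10, 11--0, 11-0-, 110--}
Coverage chart:
  m0: 00-00,0000-
  m1: 0-001,0000-
  m4: 0-1-0,00-00
  m9: -1001,0-001
  m12: -11-0,0-1-0
  m14: --110,-11-0,0-1-0,0-11-
  m15: 0-11- ←essential
  m18: 1--10 ←essential
  m22: --110,1--10
  m25: -1001,11-0-,110--
  m26: 1--10,11--0,110--
  m27: 110-- ←essential
  m28: -11-0,11--0,11-0-
  m29: 11-0- ←essential
Essential: 0-11-, 1--10, 11-0-, 110--
Petrick residual → -1001, 0-1-0, 0000-
Min cover (7 terms): bc'd'e + a'ce' + a'cd + a'b'c'd' + ade' + abd' + abc'

7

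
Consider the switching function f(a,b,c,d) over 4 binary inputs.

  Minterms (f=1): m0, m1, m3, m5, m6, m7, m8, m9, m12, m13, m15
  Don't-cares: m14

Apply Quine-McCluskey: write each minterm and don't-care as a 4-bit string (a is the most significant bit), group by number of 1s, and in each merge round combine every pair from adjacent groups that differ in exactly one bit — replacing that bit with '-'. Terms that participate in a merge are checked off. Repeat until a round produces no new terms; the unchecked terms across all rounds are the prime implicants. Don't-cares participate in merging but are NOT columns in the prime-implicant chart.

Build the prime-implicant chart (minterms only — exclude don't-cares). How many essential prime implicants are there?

Round 0: 0000✓ 0001✓ 0011✓ 0101✓ 0110✓ 0111✓ 1000✓ 1001✓ 1100✓ 1101✓ 1110✓ 1111✓
Round 1: -000✓ -001✓ -101✓ -110✓ -111✓ 0-01✓ 0-11✓ 00-1✓ 000-✓ 01-1✓ 011-✓ 1-00✓ 1-01✓ 100-✓ 11-0✓ 11-1✓ 110-✓ 111-✓
Round 2: --01 -00- -1-1 -11- 0--1 1-0- 11--
PIs = {--01, -00-, -1-1, -11-, 0--1, 1-0-, 11--}
Coverage chart:
  m0: -00- ←essential
  m1: --01,-00-,0--1
  m3: 0--1 ←essential
  m5: --01,-1-1,0--1
  m6: -11- ←essential
  m7: -1-1,-11-,0--1
  m8: -00-,1-0-
  m9: --01,-00-,1-0-
  m12: 1-0-,11--
  m13: --01,-1-1,1-0-,11--
  m15: -1-1,-11-,11--
Essential: -00-, -11-, 0--1

3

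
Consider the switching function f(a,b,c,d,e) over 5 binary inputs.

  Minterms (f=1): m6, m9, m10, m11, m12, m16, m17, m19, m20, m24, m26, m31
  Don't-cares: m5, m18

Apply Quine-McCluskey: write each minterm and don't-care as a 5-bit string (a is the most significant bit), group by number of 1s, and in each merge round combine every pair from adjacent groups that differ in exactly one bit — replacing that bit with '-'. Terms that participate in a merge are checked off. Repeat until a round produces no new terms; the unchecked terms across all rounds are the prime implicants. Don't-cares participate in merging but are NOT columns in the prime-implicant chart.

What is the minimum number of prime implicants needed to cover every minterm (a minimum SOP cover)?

8

size-2^0 implicants → 00101  00110  01001(✓)  01010(✓)  01011(✓)  01100  10000(✓)  10001(✓)  10010(✓)  10011(✓)  10100(✓)  11000(✓)  11010(✓)  11111
size-2^1 implicants → -1010  010-1  0101-  1-000(✓)  1-010(✓)  10-00  100-0(✓)  100-1(✓)  1000-(✓)  1001-(✓)  110-0(✓)
size-2^2 implicants → 1-0-0  100--
Unchecked terms (primes): -1010, 00101, 00110, 010-1, 0101-, 01100, 1-0-0, 10-00, 100--, 11111
Minterm coverage:
  m6 ⊆ 00110 [E]
  m9 ⊆ 010-1 [E]
  m10 ⊆ -1010,0101-
  m11 ⊆ 010-1,0101-
  m12 ⊆ 01100 [E]
  m16 ⊆ 1-0-0,10-00,100--
  m17 ⊆ 100-- [E]
  m19 ⊆ 100-- [E]
  m20 ⊆ 10-00 [E]
  m24 ⊆ 1-0-0 [E]
  m26 ⊆ -1010,1-0-0
  m31 ⊆ 11111 [E]
E = {00110, 010-1, 01100, 1-0-0, 10-00, 100--, 11111}
Petrick residual → -1010
Cover = bc'de' + a'b'cde' + a'bc'e + a'bcd'e' + ac'e' + ab'd'e' + ab'c' + abcde  |cover|=8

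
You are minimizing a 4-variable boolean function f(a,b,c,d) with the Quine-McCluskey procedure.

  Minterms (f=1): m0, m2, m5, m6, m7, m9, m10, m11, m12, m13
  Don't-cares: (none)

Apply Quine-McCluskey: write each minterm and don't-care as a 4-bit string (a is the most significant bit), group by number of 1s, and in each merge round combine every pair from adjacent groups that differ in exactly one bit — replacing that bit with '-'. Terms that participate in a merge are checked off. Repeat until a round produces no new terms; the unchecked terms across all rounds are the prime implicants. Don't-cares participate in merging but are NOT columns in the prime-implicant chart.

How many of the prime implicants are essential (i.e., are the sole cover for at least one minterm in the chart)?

size-2^0 implicants → 0000(✓)  0010(✓)  0101(✓)  0110(✓)  0111(✓)  1001(✓)  1010(✓)  1011(✓)  1100(✓)  1101(✓)
size-2^1 implicants → -010  -101  0-10  00-0  01-1  011-  1-01  10-1  101-  110-
Unchecked terms (primes): -010, -101, 0-10, 00-0, 01-1, 011-, 1-01, 10-1, 101-, 110-
Minterm coverage:
  m0 ⊆ 00-0 [E]
  m2 ⊆ -010,0-10,00-0
  m5 ⊆ -101,01-1
  m6 ⊆ 0-10,011-
  m7 ⊆ 01-1,011-
  m9 ⊆ 1-01,10-1
  m10 ⊆ -010,101-
  m11 ⊆ 10-1,101-
  m12 ⊆ 110- [E]
  m13 ⊆ -101,1-01,110-
E = {00-0, 110-}

2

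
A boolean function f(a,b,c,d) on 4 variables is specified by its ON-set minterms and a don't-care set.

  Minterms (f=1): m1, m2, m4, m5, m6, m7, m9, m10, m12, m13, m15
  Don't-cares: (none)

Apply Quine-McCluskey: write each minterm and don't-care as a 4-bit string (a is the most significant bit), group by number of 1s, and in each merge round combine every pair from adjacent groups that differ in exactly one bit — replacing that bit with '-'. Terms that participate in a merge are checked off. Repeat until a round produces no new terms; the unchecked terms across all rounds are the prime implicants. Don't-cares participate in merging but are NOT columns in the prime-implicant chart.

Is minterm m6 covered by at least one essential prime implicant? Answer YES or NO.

size-2^0 implicants → 0001(✓)  0010(✓)  0100(✓)  0101(✓)  0110(✓)  0111(✓)  1001(✓)  1010(✓)  1100(✓)  1101(✓)  1111(✓)
size-2^1 implicants → -001(✓)  -010  -100(✓)  -101(✓)  -111(✓)  0-01(✓)  0-10  01-0(✓)  01-1(✓)  010-(✓)  011-(✓)  1-01(✓)  11-1(✓)  110-(✓)
size-2^2 implicants → --01  -1-1  -10-  01--
Unchecked terms (primes): --01, -010, -1-1, -10-, 0-10, 01--
Minterm coverage:
  m1 ⊆ --01 [E]
  m2 ⊆ -010,0-10
  m4 ⊆ -10-,01--
  m5 ⊆ --01,-1-1,-10-,01--
  m6 ⊆ 0-10,01--
  m7 ⊆ -1-1,01--
  m9 ⊆ --01 [E]
  m10 ⊆ -010 [E]
  m12 ⊆ -10- [E]
  m13 ⊆ --01,-1-1,-10-
  m15 ⊆ -1-1 [E]
E = {--01, -010, -1-1, -10-}

NO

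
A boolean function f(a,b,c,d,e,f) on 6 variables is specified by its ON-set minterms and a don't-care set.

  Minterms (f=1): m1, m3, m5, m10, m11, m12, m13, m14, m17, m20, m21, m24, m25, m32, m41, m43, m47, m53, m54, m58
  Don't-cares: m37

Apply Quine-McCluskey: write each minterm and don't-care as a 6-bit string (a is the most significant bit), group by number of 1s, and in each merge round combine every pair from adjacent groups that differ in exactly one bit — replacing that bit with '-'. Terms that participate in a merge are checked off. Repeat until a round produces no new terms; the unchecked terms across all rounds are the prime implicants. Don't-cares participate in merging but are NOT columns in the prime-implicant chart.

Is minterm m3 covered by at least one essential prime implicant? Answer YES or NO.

NO

[col 0] 000001*, 000011*, 000101*, 001010*, 001011*, 001100*, 001101*, 001110*, 010001*, 010100*, 010101*, 011000*, 011001*, 100000, 100101*, 101001*, 101011*, 101111*, 110101*, 110110, 111010
[col 1] -00101*, -01011, -10101*, 0-0001*, 0-0101*, 00-011, 00-101, 000-01*, 0000-1, 001-10, 00101-, 0011-0, 00110-, 01-001, 010-01*, 01010-, 01100-, 1-0101*, 101-11, 1010-1
[col 2] --0101, 0-0-01
Prime implicants: --0101, -01011, 0-0-01, 00-011, 00-101, 0000-1, 001-10, 00101-, 0011-0, 00110-, 01-001, 01010-, 01100-, 100000, 101-11, 1010-1, 110110, 111010
PI chart (minterm → PIs covering it):
  1 | 0-0-01,0000-1
  3 | 00-011,0000-1
  5 | --0101,0-0-01,00-101
  10 | 001-10,00101-
  11 | -01011,00-011,00101-
  12 | 0011-0,00110-
  13 | 00-101,00110-
  14 | 001-10,0011-0
  17 | 0-0-01,01-001
  20 | 01010-  (sole → essential)
  21 | --0101,0-0-01,01010-
  24 | 01100-  (sole → essential)
  25 | 01-001,01100-
  32 | 100000  (sole → essential)
  41 | 1010-1  (sole → essential)
  43 | -01011,101-11,1010-1
  47 | 101-11  (sole → essential)
  53 | --0101  (sole → essential)
  54 | 110110  (sole → essential)
  58 | 111010  (sole → essential)
Essential prime implicants: --0101, 01010-, 01100-, 100000, 101-11, 1010-1, 110110, 111010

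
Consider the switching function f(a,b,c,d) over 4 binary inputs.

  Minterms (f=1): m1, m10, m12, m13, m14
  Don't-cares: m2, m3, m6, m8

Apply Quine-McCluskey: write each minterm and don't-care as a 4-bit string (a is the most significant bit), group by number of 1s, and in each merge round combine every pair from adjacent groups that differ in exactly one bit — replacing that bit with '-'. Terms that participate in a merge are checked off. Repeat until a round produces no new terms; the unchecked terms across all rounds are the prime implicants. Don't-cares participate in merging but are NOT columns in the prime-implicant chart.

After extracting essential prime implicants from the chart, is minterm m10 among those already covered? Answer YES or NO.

[col 0] 0001*, 0010*, 0011*, 0110*, 1000*, 1010*, 1100*, 1101*, 1110*
[col 1] -010*, -110*, 0-10*, 00-1, 001-, 1-00*, 1-10*, 10-0*, 11-0*, 110-
[col 2] --10, 1--0
Prime implicants: --10, 00-1, 001-, 1--0, 110-
PI chart (minterm → PIs covering it):
  1 | 00-1  (sole → essential)
  10 | --10,1--0
  12 | 1--0,110-
  13 | 110-  (sole → essential)
  14 | --10,1--0
Essential prime implicants: 00-1, 110-

NO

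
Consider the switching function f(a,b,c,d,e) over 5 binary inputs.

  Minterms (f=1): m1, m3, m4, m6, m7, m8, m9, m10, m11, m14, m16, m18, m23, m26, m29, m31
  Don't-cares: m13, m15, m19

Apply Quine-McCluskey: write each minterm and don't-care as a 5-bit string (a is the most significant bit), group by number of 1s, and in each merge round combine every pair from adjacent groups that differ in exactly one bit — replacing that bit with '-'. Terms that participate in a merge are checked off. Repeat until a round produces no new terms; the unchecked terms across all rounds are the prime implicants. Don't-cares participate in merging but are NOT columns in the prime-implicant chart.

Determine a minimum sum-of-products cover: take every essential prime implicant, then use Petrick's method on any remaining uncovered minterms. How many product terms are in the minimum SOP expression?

8

[col 0] 00001*, 00011*, 00100*, 00110*, 00111*, 01000*, 01001*, 01010*, 01011*, 01101*, 01110*, 01111*, 10000*, 10010*, 10011*, 10111*, 11010*, 11101*, 11111*
[col 1] -0011*, -0111*, -1010, -1101*, -1111*, 0-001*, 0-011*, 0-110*, 0-111*, 00-11*, 000-1*, 001-0, 0011-*, 01-01*, 01-10*, 01-11*, 010-0*, 010-1*, 0100-*, 0101-*, 011-1*, 0111-*, 1-010, 1-111*, 10-11*, 100-0, 1001-, 111-1*
[col 2] --111, -0-11, -11-1, 0--11, 0-0-1, 0-11-, 01--1, 01-1-, 010--
Prime implicants: --111, -0-11, -1010, -11-1, 0--11, 0-0-1, 0-11-, 001-0, 01--1, 01-1-, 010--, 1-010, 100-0, 1001-
PI chart (minterm → PIs covering it):
  1 | 0-0-1  (sole → essential)
  3 | -0-11,0--11,0-0-1
  4 | 001-0  (sole → essential)
  6 | 0-11-,001-0
  7 | --111,-0-11,0--11,0-11-
  8 | 010--  (sole → essential)
  9 | 0-0-1,01--1,010--
  10 | -1010,01-1-,010--
  11 | 0--11,0-0-1,01--1,01-1-,010--
  14 | 0-11-,01-1-
  16 | 100-0  (sole → essential)
  18 | 1-010,100-0,1001-
  23 | --111,-0-11
  26 | -1010,1-010
  29 | -11-1  (sole → essential)
  31 | --111,-11-1
Essential prime implicants: -11-1, 0-0-1, 001-0, 010--, 100-0
Petrick residual → --111, -1010, 0-11-
Minimum SOP uses 8 PIs: cde + bc'de' + bce + a'c'e + a'cd + a'b'ce' + a'bc' + ab'c'e'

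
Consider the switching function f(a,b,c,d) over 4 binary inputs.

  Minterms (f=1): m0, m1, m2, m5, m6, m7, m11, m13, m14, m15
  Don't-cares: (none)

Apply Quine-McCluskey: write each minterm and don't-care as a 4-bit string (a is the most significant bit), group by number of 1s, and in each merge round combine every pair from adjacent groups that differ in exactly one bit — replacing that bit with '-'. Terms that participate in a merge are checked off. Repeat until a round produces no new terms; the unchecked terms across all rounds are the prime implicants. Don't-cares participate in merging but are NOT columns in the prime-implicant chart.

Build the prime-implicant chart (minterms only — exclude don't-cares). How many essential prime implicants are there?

[col 0] 0000*, 0001*, 0010*, 0101*, 0110*, 0111*, 1011*, 1101*, 1110*, 1111*
[col 1] -101*, -110*, -111*, 0-01, 0-10, 00-0, 000-, 01-1*, 011-*, 1-11, 11-1*, 111-*
[col 2] -1-1, -11-
Prime implicants: -1-1, -11-, 0-01, 0-10, 00-0, 000-, 1-11
PI chart (minterm → PIs covering it):
  0 | 00-0,000-
  1 | 0-01,000-
  2 | 0-10,00-0
  5 | -1-1,0-01
  6 | -11-,0-10
  7 | -1-1,-11-
  11 | 1-11  (sole → essential)
  13 | -1-1  (sole → essential)
  14 | -11-  (sole → essential)
  15 | -1-1,-11-,1-11
Essential prime implicants: -1-1, -11-, 1-11

3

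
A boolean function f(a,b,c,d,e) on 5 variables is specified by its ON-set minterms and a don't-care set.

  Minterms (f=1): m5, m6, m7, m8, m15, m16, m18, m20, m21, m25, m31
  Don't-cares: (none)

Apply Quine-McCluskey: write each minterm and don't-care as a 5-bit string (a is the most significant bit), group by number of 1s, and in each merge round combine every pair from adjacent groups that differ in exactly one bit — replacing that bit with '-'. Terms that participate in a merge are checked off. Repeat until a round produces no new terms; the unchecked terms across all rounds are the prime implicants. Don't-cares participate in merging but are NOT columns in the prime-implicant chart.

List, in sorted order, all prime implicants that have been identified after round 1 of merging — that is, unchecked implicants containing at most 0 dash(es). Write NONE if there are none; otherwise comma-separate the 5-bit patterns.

01000, 11001

Round 0: 00101✓ 00110✓ 00111✓ 01000 01111✓ 10000✓ 10010✓ 10100✓ 10101✓ 11001 11111✓
Round 1: -0101 -1111 0-111 001-1 0011- 10-00 100-0 1010-
PIs = {-0101, -1111, 0-111, 001-1, 0011-, 01000, 10-00, 100-0, 1010-, 11001}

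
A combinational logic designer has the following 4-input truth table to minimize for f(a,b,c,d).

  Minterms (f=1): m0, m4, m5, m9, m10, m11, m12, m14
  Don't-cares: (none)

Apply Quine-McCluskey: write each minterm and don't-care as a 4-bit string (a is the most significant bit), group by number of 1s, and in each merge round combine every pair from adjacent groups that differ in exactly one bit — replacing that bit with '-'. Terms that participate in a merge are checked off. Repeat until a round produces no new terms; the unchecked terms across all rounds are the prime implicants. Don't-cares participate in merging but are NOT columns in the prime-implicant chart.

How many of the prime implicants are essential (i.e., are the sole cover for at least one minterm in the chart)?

Round 0: 0000✓ 0100✓ 0101✓ 1001✓ 1010✓ 1011✓ 1100✓ 1110✓
Round 1: -100 0-00 010- 1-10 10-1 101- 11-0
PIs = {-100, 0-00, 010-, 1-10, 10-1, 101-, 11-0}
Coverage chart:
  m0: 0-00 ←essential
  m4: -100,0-00,010-
  m5: 010- ←essential
  m9: 10-1 ←essential
  m10: 1-10,101-
  m11: 10-1,101-
  m12: -100,11-0
  m14: 1-10,11-0
Essential: 0-00, 010-, 10-1

3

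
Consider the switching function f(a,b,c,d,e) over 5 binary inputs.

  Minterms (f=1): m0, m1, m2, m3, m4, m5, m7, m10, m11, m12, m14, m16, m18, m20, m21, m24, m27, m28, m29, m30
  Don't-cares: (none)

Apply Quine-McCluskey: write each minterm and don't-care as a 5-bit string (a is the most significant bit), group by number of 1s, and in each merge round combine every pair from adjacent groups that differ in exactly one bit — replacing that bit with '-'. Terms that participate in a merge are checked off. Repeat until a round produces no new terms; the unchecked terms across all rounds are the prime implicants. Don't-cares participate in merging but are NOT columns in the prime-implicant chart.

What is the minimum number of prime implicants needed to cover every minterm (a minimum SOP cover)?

8

size-2^0 implicants → 00000(✓)  00001(✓)  00010(✓)  00011(✓)  00100(✓)  00101(✓)  00111(✓)  01010(✓)  01011(✓)  01100(✓)  01110(✓)  10000(✓)  10010(✓)  10100(✓)  10101(✓)  11000(✓)  11011(✓)  11100(✓)  11101(✓)  11110(✓)
size-2^1 implicants → -0000(✓)  -0010(✓)  -0100(✓)  -0101(✓)  -1011  -1100(✓)  -1110(✓)  0-010(✓)  0-011(✓)  0-100(✓)  00-00(✓)  00-01(✓)  00-11(✓)  000-0(✓)  000-1(✓)  0000-(✓)  0001-(✓)  001-1(✓)  0010-(✓)  01-10  0101-(✓)  011-0(✓)  1-000(✓)  1-100(✓)  1-101(✓)  10-00(✓)  100-0(✓)  1010-(✓)  11-00(✓)  111-0(✓)  1110-(✓)
size-2^2 implicants → --100  -0-00  -00-0  -010-  -11-0  0-01-  00--1  00-0-  000--  1--00  1-10-
Unchecked terms (primes): --100, -0-00, -00-0, -010-, -1011, -11-0, 0-01-, 00--1, 00-0-, 000--, 01-10, 1--00, 1-10-
Minterm coverage:
  m0 ⊆ -0-00,-00-0,00-0-,000--
  m1 ⊆ 00--1,00-0-,000--
  m2 ⊆ -00-0,0-01-,000--
  m3 ⊆ 0-01-,00--1,000--
  m4 ⊆ --100,-0-00,-010-,00-0-
  m5 ⊆ -010-,00--1,00-0-
  m7 ⊆ 00--1 [E]
  m10 ⊆ 0-01-,01-10
  m11 ⊆ -1011,0-01-
  m12 ⊆ --100,-11-0
  m14 ⊆ -11-0,01-10
  m16 ⊆ -0-00,-00-0,1--00
  m18 ⊆ -00-0 [E]
  m20 ⊆ --100,-0-00,-010-,1--00,1-10-
  m21 ⊆ -010-,1-10-
  m24 ⊆ 1--00 [E]
  m27 ⊆ -1011 [E]
  m28 ⊆ --100,-11-0,1--00,1-10-
  m29 ⊆ 1-10- [E]
  m30 ⊆ -11-0 [E]
E = {-00-0, -1011, -11-0, 00--1, 1--00, 1-10-}
Petrick residual → --100, 0-01-
Cover = cd'e' + b'c'e' + bc'de + bce' + a'c'd + a'b'e + ad'e' + acd'  |cover|=8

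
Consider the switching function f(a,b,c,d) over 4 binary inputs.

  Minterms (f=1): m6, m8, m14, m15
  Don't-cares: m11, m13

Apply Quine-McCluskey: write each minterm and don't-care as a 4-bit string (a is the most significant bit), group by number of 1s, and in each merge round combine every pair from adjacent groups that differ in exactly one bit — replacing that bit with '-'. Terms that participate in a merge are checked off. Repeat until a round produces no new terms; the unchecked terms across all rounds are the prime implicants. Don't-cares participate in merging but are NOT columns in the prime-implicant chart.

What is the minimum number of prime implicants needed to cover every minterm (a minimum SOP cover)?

[col 0] 0110*, 1000, 1011*, 1101*, 1110*, 1111*
[col 1] -110, 1-11, 11-1, 111-
Prime implicants: -110, 1-11, 1000, 11-1, 111-
PI chart (minterm → PIs covering it):
  6 | -110  (sole → essential)
  8 | 1000  (sole → essential)
  14 | -110,111-
  15 | 1-11,11-1,111-
Essential prime implicants: -110, 1000
Petrick residual → 1-11
Minimum SOP uses 3 PIs: bcd' + acd + ab'c'd'

3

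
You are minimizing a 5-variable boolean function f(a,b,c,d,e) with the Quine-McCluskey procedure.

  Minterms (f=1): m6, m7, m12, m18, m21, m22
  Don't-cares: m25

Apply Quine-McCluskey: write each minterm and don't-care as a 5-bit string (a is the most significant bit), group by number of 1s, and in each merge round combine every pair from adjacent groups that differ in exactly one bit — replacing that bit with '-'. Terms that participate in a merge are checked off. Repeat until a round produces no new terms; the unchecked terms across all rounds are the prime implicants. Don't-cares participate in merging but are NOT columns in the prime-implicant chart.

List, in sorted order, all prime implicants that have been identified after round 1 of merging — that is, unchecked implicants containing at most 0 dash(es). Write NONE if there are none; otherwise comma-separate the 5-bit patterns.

01100, 10101, 11001

[col 0] 00110*, 00111*, 01100, 10010*, 10101, 10110*, 11001
[col 1] -0110, 0011-, 10-10
Prime implicants: -0110, 0011-, 01100, 10-10, 10101, 11001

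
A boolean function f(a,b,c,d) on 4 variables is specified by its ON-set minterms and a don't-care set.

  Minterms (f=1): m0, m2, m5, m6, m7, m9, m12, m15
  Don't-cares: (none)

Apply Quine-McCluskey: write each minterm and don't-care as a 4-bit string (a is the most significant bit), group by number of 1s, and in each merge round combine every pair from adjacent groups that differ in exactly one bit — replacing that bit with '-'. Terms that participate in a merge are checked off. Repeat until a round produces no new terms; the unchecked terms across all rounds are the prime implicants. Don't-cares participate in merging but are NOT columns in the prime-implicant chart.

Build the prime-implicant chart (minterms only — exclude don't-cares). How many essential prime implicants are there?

5

size-2^0 implicants → 0000(✓)  0010(✓)  0101(✓)  0110(✓)  0111(✓)  1001  1100  1111(✓)
size-2^1 implicants → -111  0-10  00-0  01-1  011-
Unchecked terms (primes): -111, 0-10, 00-0, 01-1, 011-, 1001, 1100
Minterm coverage:
  m0 ⊆ 00-0 [E]
  m2 ⊆ 0-10,00-0
  m5 ⊆ 01-1 [E]
  m6 ⊆ 0-10,011-
  m7 ⊆ -111,01-1,011-
  m9 ⊆ 1001 [E]
  m12 ⊆ 1100 [E]
  m15 ⊆ -111 [E]
E = {-111, 00-0, 01-1, 1001, 1100}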